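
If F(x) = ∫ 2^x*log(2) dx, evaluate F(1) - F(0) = 1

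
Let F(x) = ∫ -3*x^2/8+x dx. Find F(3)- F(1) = 3/4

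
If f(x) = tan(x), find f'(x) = cos(x)^(-2)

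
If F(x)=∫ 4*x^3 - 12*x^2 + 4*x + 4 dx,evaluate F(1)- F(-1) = 0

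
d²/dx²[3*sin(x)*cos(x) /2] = -3*sin(2*x)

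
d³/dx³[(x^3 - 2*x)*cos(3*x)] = 27*x^3*sin(3*x) - 81*x^2*cos(3*x) - 108*x*sin(3*x) + 60*cos(3*x)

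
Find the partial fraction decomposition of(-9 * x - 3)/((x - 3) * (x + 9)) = -13/(2*(x + 9)) - 5/(2*(x - 3))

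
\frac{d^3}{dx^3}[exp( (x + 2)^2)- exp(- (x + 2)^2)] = (8*x^3*exp(2*x^2 + 8*x + 8) + 8*x^3 + 48*x^2*exp(2*x^2 + 8*x + 8) + 48*x^2 + 108*x*exp(2*x^2 + 8*x + 8) + 84*x + 88*exp(2*x^2 + 8*x + 8) + 40)*exp(-x^2 - 4*x - 4)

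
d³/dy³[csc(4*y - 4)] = -384*cot(4*y - 4)^3*csc(4*y - 4) - 320*cot(4*y - 4)*csc(4*y - 4)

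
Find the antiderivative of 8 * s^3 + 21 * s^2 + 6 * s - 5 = 2*s^4 + 7*s^3 + 3*s^2 - 5*s + C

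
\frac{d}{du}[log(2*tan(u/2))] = 1/sin(u)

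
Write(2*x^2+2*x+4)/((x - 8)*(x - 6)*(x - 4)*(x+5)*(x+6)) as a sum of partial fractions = 4/(105*(x + 6)) - 4/(117*(x + 5)) + 11/(180*(x - 4)) - 1/(6*(x - 6)) + 37/(364*(x - 8))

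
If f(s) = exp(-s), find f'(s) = -exp(-s)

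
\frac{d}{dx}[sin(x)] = cos(x)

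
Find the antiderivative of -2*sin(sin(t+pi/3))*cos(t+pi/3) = 2*cos(sin(t + pi/3)) + C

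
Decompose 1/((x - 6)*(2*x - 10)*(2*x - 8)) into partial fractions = 1/(8*(x - 4)) - 1/(4*(x - 5)) + 1/(8*(x - 6))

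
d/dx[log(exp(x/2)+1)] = exp(x/2)/(2*exp(x/2) + 2)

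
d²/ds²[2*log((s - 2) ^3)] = -6/(s^2 - 4*s + 4)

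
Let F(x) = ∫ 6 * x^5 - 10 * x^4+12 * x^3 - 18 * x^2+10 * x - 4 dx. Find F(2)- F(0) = 12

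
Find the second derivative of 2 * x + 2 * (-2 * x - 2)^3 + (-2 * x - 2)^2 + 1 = -96*x - 88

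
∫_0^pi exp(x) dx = -1 + exp(pi)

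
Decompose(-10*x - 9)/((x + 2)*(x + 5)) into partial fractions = -41/(3*(x + 5)) + 11/(3*(x + 2))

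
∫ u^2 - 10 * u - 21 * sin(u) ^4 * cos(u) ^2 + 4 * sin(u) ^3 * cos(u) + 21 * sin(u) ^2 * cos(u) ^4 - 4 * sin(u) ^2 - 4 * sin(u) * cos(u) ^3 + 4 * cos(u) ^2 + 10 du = u^3/3 - 5*u^2 + 10*u + 7*sin(u)^3*cos(u)^3 + 2*sin(2*u) + cos(4*u)/4 + C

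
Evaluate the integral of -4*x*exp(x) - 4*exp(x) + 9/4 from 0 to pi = -4*pi*exp(pi) + 9*pi/4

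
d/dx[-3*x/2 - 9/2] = -3/2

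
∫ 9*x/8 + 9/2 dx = 9*x^2/16 + 9*x/2 + C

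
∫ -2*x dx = -x^2 + C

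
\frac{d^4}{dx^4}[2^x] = 2^x*log(2)^4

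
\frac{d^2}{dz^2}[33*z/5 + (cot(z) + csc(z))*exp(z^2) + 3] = (4*z^2/tan(z) + 4*z^2/sin(z) - 4*z*cos(z)/sin(z)^2 - 4*z/sin(z)^2 + 2/tan(z) + 1/sin(z) + 2*cos(z)/sin(z)^3 + 2/sin(z)^3)*exp(z^2)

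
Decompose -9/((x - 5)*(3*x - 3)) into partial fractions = 3/(4*(x - 1)) - 3/(4*(x - 5))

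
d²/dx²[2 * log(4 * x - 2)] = -8/(4*x^2 - 4*x + 1)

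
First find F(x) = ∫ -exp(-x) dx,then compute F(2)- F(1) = -exp(-1) + exp(-2)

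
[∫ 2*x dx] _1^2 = 3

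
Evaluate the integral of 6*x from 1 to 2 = 9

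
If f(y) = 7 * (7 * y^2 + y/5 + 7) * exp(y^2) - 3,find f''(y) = 196*y^4*exp(y^2) + 28*y^3*exp(y^2)/5 + 686*y^2*exp(y^2) + 42*y*exp(y^2)/5 + 196*exp(y^2)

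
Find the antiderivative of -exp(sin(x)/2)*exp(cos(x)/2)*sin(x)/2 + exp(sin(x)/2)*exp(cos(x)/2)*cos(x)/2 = exp(sqrt(2)*sin(x + pi/4)/2) + C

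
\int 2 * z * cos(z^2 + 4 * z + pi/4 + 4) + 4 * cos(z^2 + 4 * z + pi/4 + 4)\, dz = sin((z + 2)^2 + pi/4) + C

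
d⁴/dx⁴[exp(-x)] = exp(-x)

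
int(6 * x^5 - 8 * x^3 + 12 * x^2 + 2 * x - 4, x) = x^6 - 2*x^4 + 4*x^3 + x^2 - 4*x + C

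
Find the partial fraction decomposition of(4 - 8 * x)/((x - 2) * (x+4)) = -6/(x + 4) - 2/(x - 2)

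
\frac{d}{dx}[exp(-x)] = -exp(-x)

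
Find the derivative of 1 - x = -1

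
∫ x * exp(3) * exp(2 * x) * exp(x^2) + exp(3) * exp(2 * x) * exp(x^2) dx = exp((x + 1)^2 + 2)/2 + C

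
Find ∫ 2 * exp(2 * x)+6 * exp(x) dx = (exp(x) + 3)^2 + C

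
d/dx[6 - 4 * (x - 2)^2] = 16 - 8*x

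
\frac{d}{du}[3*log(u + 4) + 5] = 3/(u + 4)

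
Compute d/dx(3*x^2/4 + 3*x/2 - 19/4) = 3*x/2 + 3/2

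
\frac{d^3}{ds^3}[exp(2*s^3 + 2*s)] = 216*s^6*exp(2*s^3 + 2*s) + 216*s^4*exp(2*s^3 + 2*s) + 216*s^3*exp(2*s^3 + 2*s) + 72*s^2*exp(2*s^3 + 2*s) + 72*s*exp(2*s^3 + 2*s) + 20*exp(2*s^3 + 2*s)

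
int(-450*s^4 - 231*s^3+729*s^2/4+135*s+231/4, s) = -90*s^5 - 231*s^4/4 + 243*s^3/4 + 135*s^2/2 + 231*s/4 + C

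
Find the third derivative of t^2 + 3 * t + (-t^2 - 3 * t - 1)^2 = 24*t + 36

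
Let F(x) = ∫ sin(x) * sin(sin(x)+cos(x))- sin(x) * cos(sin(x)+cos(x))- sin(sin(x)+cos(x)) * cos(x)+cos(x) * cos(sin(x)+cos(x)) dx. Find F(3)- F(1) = sqrt(2)*(-sin(pi/4 + sqrt(2)*sin(pi/4 + 1)) + sin(sqrt(2)*sin(pi/4 + 3) + pi/4))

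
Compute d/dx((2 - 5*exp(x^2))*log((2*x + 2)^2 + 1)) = (-40*x^3*exp(x^2)*log(4*x^2 + 8*x + 5) - 80*x^2*exp(x^2)*log(4*x^2 + 8*x + 5) - 50*x*exp(x^2)*log(4*x^2 + 8*x + 5) - 40*x*exp(x^2) + 16*x - 40*exp(x^2) + 16)/(4*x^2 + 8*x + 5)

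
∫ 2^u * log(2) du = 2^u + C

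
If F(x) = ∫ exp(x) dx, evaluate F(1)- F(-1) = E - exp(-1)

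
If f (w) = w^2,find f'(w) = 2*w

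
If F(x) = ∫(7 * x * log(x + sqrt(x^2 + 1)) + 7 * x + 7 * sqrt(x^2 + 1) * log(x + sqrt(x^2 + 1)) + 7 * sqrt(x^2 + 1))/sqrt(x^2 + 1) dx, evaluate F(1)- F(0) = 7*(1 + sqrt(2))*log(1 + sqrt(2))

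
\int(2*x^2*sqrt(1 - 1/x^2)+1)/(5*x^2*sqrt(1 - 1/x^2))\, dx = 2*x/5 + asec(x)/5 + C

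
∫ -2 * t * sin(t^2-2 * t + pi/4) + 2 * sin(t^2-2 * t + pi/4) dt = cos(t^2 - 2*t + pi/4) + C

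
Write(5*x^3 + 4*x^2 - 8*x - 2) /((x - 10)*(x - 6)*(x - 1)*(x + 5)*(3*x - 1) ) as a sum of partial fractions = 327/(15776*(3*x - 1)) - 487/(15840*(x + 5)) - 1/(540*(x - 1)) - 587/(1870*(x - 6)) + 2659/(7830*(x - 10))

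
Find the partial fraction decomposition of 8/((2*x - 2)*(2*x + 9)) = -8/(11*(2*x + 9)) + 4/(11*(x - 1))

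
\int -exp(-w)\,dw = exp(-w) + C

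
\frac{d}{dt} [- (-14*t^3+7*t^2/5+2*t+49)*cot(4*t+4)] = -56*t^3/sin(4*t + 4)^2 + 42*t^2/tan(4*t + 4) + 28*t^2/(5*sin(4*t + 4)^2) - 14*t/(5*tan(4*t + 4)) + 8*t/sin(4*t + 4)^2 - 2/tan(4*t + 4) + 196/sin(4*t + 4)^2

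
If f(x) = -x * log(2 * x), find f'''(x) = x^(-2)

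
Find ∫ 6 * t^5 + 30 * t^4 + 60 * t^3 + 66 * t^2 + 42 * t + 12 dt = t^6 + 6*t^5 + 15*t^4 + 22*t^3 + 21*t^2 + 12*t + C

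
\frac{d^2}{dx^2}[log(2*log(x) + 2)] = (-log(x) - 2)/(x^2*log(x)^2 + 2*x^2*log(x) + x^2)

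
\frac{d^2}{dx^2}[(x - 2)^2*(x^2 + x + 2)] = 12*x^2 - 18*x + 4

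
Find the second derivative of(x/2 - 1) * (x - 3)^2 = 3*x - 8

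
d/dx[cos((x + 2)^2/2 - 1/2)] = -(x + 2)*sin(x^2/2 + 2*x + 3/2)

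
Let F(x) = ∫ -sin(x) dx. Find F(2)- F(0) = -1 + cos(2)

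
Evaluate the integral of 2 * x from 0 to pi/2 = pi^2/4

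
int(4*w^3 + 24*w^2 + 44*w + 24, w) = w^4 + 8*w^3 + 22*w^2 + 24*w + C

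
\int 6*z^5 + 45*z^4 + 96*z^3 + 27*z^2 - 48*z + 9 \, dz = z^6 + 9*z^5 + 24*z^4 + 9*z^3 - 24*z^2 + 9*z + C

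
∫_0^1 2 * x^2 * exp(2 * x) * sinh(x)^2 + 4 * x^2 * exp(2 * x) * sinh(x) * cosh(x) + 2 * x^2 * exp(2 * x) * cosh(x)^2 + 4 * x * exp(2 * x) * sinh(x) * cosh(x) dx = exp(2)*sinh(2)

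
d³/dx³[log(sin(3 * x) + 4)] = 54*(sin(6*x) - 7*cos(3*x))/(sin(3*x) + 4)^3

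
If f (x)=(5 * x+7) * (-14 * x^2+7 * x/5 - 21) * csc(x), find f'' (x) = 7*(10*x^3 - 20*x^3/sin(x)^2 + 13*x^2 + 60*x^2*cos(x)/sin(x) - 26*x^2/sin(x)^2 - 232*x/5 + 52*x*cos(x)/sin(x) - 136*x/(5*sin(x)^2) - 5 + 136*cos(x)/(5*sin(x)) - 42/sin(x)^2)/sin(x)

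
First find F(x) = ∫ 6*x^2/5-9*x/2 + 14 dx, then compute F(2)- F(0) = 111/5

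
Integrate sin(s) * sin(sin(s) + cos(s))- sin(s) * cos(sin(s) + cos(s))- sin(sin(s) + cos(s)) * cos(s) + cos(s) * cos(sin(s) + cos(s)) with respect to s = sqrt(2)*sin(sqrt(2)*sin(s + pi/4) + pi/4) + C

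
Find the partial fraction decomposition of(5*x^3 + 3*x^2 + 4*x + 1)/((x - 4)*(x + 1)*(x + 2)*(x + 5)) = 569/(108*(x + 5)) - 35/(18*(x + 2)) + 1/(4*(x + 1)) + 77/(54*(x - 4))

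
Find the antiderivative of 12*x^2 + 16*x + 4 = 4*x^3 + 8*x^2 + 4*x + C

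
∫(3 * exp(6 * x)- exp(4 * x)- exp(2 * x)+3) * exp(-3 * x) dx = -2*sinh(x) + 2*sinh(3*x) + C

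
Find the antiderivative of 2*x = x^2 + C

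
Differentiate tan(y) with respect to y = cos(y)^(-2)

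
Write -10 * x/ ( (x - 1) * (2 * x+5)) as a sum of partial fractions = -50/(7*(2*x + 5)) - 10/(7*(x - 1))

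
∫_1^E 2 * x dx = -1 + exp(2)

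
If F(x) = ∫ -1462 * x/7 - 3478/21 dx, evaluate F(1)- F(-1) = -6956/21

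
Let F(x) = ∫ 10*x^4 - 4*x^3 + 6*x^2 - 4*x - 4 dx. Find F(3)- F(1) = 432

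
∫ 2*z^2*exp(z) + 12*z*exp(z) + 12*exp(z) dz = 2*((z + 2)^2 - 2)*exp(z) + C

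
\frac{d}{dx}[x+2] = 1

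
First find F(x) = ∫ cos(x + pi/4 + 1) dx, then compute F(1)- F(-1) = -sqrt(2)/2 + sin(pi/4 + 2)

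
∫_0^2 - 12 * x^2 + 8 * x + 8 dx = 0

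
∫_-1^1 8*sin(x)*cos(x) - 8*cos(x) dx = -16*sin(1)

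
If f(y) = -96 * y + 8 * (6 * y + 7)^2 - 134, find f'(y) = 576*y + 576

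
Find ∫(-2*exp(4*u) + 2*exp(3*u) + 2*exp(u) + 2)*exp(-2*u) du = 4*sinh(u) - 2*cosh(2*u) + C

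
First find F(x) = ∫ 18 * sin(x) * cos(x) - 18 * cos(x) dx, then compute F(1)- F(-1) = -36*sin(1)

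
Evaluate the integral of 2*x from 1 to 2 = 3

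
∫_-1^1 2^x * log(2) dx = 3/2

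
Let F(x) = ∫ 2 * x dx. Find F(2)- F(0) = 4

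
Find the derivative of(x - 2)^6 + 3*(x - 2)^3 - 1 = 6*x^5 - 60*x^4 + 240*x^3 - 471*x^2 + 444*x - 156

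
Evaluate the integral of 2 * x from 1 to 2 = 3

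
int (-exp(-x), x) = exp(-x) + C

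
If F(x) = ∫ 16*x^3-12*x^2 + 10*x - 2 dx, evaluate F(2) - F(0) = 48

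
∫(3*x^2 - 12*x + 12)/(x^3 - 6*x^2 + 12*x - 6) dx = log((x - 2)^3 + 2) + C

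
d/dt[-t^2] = -2*t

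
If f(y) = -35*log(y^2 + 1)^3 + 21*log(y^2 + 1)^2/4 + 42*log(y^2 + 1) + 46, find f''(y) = (210*y^2*log(y^2 + 1)^2 - 861*y^2*log(y^2 + 1) - 42*y^2 - 210*log(y^2 + 1)^2 + 21*log(y^2 + 1) + 84)/(y^4 + 2*y^2 + 1)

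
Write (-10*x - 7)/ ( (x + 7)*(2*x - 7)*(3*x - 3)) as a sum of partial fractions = -8/(15*(2*x - 7)) + 1/(8*(x + 7)) + 17/(120*(x - 1))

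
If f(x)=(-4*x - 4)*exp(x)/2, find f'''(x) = -2*x*exp(x) - 8*exp(x)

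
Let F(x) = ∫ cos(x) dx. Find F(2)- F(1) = -sin(1) + sin(2)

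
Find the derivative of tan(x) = cos(x)^(-2)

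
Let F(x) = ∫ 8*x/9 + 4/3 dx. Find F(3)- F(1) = 56/9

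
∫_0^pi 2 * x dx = pi^2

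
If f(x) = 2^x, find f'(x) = 2^x*log(2)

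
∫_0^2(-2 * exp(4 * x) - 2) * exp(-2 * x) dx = -exp(4) + exp(-4)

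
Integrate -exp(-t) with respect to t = exp(-t) + C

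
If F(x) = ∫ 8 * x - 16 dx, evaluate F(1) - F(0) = -12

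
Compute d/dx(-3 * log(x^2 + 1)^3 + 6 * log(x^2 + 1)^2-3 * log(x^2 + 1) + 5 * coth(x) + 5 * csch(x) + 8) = -(5*x^2*cosh(x) + 5*x^2 + 18*x*log(x^2 + 1)^2*sinh(x)^2 - 24*x*log(x^2 + 1)*sinh(x)^2 + 6*x*sinh(x)^2 + 5*cosh(x) + 5)/((x^2 + 1)*sinh(x)^2)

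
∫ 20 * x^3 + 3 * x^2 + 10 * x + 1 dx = 5*x^4 + x^3 + 5*x^2 + x + C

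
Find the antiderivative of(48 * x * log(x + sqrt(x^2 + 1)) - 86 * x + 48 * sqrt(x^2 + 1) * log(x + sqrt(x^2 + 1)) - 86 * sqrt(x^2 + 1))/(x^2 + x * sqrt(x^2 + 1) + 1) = 2*(12*log(x + sqrt(x^2 + 1)) - 43)*log(x + sqrt(x^2 + 1)) + C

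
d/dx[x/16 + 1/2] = 1/16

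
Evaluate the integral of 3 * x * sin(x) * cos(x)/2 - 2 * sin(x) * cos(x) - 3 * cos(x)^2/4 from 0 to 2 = -5/4 - cos(4)/4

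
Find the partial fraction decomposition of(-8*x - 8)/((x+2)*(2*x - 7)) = -72/(11*(2*x - 7)) - 8/(11*(x + 2))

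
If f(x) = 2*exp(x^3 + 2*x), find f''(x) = 18*x^4*exp(x^3 + 2*x) + 24*x^2*exp(x^3 + 2*x) + 12*x*exp(x^3 + 2*x) + 8*exp(x^3 + 2*x)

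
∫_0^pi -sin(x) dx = -2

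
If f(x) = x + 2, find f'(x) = 1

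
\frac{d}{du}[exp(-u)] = -exp(-u)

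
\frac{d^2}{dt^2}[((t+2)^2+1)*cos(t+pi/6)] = -t^2*cos(t + pi/6) - 4*sqrt(2)*t*sin(t + 5*pi/12) - 8*sin(t + pi/6) - 3*cos(t + pi/6)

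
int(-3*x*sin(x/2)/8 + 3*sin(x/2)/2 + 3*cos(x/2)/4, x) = (3*x/4 - 3)*cos(x/2) + C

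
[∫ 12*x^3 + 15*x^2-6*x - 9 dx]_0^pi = 4 + (-4 + 3*pi)*(1 + pi)^3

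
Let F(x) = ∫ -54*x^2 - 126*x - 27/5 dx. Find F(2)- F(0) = -2034/5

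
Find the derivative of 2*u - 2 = 2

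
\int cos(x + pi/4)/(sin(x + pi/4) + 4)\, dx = log(sin(x + pi/4) + 4) + C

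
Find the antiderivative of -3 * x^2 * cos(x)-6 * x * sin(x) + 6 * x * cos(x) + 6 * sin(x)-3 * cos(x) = (-3*x^2 + 6*x - 3)*sin(x) + C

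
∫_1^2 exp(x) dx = -E + exp(2)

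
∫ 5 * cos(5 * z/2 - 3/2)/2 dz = sin((5*z - 3)/2) + C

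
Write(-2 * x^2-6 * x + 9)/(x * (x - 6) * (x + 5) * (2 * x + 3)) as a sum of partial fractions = 12/(35*(2*x + 3)) + 1/(35*(x + 5)) - 1/(10*(x - 6)) - 1/(10*x)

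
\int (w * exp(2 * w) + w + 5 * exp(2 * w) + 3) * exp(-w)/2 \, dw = (w + 4)*sinh(w) + C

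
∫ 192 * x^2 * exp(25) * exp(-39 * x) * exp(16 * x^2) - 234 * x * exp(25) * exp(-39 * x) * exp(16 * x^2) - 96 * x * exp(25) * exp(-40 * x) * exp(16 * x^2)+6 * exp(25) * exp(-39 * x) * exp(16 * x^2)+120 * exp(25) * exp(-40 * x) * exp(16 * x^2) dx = (6*x*exp(x) - 3)*exp((4*x - 5)^2) + C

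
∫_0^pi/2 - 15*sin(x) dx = -15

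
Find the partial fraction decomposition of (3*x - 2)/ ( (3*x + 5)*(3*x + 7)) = 9/(2*(3*x + 7)) - 7/(2*(3*x + 5))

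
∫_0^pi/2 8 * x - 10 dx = -4 - pi + (-2 + pi)^2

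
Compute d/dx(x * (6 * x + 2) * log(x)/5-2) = 12*x*log(x)/5 + 6*x/5 + 2*log(x)/5 + 2/5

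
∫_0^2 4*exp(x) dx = -4 + 4*exp(2)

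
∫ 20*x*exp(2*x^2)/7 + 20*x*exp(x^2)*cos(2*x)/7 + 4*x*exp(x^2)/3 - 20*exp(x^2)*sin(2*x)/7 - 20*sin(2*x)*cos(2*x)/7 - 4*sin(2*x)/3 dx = 5*(exp(x^2) + cos(2*x))^2/7 + 2*exp(x^2)/3 + 2*cos(2*x)/3 + C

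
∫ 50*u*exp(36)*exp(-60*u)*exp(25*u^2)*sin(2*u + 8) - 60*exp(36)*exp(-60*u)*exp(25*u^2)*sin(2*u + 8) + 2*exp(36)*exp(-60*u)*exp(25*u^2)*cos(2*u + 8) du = exp((5*u - 6)^2)*sin(2*u + 8) + C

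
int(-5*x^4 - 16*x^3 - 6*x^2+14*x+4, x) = -x^5 - 4*x^4 - 2*x^3 + 7*x^2 + 4*x + C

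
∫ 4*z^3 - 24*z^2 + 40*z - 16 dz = z^4 - 8*z^3 + 20*z^2 - 16*z + C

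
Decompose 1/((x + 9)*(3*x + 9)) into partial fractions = -1/(18*(x + 9)) + 1/(18*(x + 3))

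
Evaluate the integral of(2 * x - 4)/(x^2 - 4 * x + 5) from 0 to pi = -log(5) + log(1 + (-2 + pi)^2)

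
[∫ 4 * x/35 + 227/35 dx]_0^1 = 229/35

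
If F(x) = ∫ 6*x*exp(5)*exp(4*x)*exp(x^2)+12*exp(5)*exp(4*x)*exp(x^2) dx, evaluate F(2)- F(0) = -3*exp(5) + 3*exp(17)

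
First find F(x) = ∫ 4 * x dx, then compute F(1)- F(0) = 2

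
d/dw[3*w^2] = 6*w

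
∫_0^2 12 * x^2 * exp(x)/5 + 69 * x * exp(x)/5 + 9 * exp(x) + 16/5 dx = 32/5 + 138*exp(2)/5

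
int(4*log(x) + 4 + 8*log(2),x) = 4*x*log(4*x) + C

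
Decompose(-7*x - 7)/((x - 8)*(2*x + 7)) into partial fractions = -35/(23*(2*x + 7)) - 63/(23*(x - 8))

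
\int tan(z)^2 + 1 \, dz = tan(z) + C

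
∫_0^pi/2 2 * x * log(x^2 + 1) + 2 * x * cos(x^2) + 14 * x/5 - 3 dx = -3*pi/2 + sin(pi^2/4) + pi^2/10 + (1 + pi^2/4)*log(1 + pi^2/4)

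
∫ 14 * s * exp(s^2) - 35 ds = -35*s + 7*exp(s^2) + C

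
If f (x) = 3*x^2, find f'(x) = 6*x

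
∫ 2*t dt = t^2 + C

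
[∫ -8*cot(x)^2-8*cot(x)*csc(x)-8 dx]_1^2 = -8*csc(1) - 8*cot(1) + 8*cot(2) + 8*csc(2)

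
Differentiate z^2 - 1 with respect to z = 2*z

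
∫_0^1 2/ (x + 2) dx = -log(4) + log(9)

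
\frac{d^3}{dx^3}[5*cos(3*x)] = 135*sin(3*x)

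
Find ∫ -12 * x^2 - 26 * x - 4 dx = -4*x^3 - 13*x^2 - 4*x + C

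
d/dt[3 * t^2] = 6*t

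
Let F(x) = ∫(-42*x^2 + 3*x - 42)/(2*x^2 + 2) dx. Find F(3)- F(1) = -42 - 3*log(2)/4 + 3*log(10)/4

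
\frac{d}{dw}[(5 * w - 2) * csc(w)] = -5*w*cot(w)*csc(w) + 2*cot(w)*csc(w) + 5*csc(w)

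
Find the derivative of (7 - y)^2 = 2*y - 14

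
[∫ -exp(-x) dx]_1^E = -exp(-1) + exp(-E)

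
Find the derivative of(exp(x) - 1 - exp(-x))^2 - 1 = (2*exp(4*x) - 2*exp(3*x) - 2*exp(x) - 2)*exp(-2*x)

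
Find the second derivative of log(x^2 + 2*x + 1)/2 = -1/(x^2 + 2*x + 1)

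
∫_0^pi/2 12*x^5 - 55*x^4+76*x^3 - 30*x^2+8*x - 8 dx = (-2 + pi/2)^3*(pi/2 + pi^2/4 + pi^3/4)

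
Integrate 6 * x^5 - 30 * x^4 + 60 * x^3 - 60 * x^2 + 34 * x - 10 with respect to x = x^6 - 6*x^5 + 15*x^4 - 20*x^3 + 17*x^2 - 10*x + C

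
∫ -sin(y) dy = cos(y) + C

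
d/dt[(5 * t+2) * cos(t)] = -5*t*sin(t) - 2*sin(t) + 5*cos(t)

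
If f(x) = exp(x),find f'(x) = exp(x)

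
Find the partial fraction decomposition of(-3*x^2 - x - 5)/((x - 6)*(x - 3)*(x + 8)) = -27/(22*(x + 8)) + 35/(33*(x - 3)) - 17/(6*(x - 6))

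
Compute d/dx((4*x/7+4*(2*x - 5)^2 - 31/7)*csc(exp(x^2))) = 2*(-16*x^3*exp(x^2)*cos(exp(x^2))/sin(exp(x^2)) + 556*x^2*exp(x^2)*cos(exp(x^2))/(7*sin(exp(x^2))) - 669*x*exp(x^2)*cos(exp(x^2))/(7*sin(exp(x^2))) + 16*x - 278/7)/sin(exp(x^2))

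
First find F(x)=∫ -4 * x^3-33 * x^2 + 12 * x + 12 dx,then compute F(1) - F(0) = 6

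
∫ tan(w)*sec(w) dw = sec(w) + C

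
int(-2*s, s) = -s^2 + C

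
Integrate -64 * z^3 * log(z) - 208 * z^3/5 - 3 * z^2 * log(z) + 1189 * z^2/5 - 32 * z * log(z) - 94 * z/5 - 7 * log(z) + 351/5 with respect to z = -(5*z*log(z) + 2*z - 25)*(16*z^3 + z^2 + 16*z + 7)/5 + C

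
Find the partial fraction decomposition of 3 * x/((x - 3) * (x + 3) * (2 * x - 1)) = -6/(35*(2*x - 1)) - 3/(14*(x + 3)) + 3/(10*(x - 3))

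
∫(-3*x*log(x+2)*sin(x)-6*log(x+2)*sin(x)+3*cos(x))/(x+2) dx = 3*log(x + 2)*cos(x) + C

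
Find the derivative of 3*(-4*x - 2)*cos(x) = 12*x*sin(x) + 6*sin(x) - 12*cos(x)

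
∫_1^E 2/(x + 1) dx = -2*log(2) + 2*log(1 + E)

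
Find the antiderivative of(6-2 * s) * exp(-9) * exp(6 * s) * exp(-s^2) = exp(-(s - 3)^2) + C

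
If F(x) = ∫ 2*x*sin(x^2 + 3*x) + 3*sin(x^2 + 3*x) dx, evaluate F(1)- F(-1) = cos(2) - cos(4)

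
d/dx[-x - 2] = -1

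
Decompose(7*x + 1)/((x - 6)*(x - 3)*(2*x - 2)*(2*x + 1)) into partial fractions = 10/(273*(2*x + 1)) + 2/(15*(x - 1)) - 11/(42*(x - 3)) + 43/(390*(x - 6))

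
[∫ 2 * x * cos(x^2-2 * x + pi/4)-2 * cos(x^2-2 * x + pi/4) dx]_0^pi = sin(pi*(1/4 + pi)) - sqrt(2)/2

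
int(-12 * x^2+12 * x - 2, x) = -4*x^3 + 6*x^2 - 2*x + C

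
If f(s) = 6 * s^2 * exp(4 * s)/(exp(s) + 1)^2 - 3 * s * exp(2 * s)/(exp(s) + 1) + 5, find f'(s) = (12*s^2*exp(5*s) + 24*s^2*exp(4*s) + 12*s*exp(5*s) + 9*s*exp(4*s) - 9*s*exp(3*s) - 6*s*exp(2*s) - 3*exp(4*s) - 6*exp(3*s) - 3*exp(2*s))/(exp(3*s) + 3*exp(2*s) + 3*exp(s) + 1)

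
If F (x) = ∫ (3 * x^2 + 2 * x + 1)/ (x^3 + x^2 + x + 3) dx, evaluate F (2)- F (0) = -log(3) + log(17)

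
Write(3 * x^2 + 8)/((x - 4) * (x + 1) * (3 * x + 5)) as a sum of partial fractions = 147/(34*(3*x + 5)) - 11/(10*(x + 1)) + 56/(85*(x - 4))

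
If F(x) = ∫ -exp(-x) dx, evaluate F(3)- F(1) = -exp(-1) + exp(-3)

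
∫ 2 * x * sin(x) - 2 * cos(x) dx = -2*x*cos(x) + C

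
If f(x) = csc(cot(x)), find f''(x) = (-(-1 + sin(x)^(-2))^2 + 2*(-1 + sin(x)^(-2))^2/sin(1/tan(x))^2 + 1 - 2/sin(1/tan(x))^2 - 2/sin(x)^2 + 4/(sin(x)^2*sin(1/tan(x))^2) - 2*cos(x)*cos(1/tan(x))/(sin(x)^3*sin(1/tan(x))))/sin(1/tan(x))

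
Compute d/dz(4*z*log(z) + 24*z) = 4*log(z) + 28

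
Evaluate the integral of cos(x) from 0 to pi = 0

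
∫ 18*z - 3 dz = 9*z^2 - 3*z + C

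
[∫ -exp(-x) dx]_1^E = -exp(-1) + exp(-E)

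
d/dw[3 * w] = 3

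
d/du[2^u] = 2^u*log(2)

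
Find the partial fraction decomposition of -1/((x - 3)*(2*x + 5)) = 2/(11*(2*x + 5)) - 1/(11*(x - 3))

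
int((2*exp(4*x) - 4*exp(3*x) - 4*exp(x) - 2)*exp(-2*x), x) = ((exp(x) - 2)*exp(x) - 1)^2*exp(-2*x) + C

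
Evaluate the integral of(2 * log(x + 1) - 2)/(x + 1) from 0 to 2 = -1 + (-1 + log(3))^2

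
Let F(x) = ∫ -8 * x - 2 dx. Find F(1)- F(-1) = -4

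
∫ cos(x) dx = sin(x) + C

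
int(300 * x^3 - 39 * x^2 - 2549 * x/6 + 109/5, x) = 75*x^4 - 13*x^3 - 2549*x^2/12 + 109*x/5 + C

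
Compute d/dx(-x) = -1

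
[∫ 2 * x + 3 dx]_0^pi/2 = -pi*(-3 - pi/2)/2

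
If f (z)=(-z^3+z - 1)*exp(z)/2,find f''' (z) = -z^3*exp(z)/2 - 9*z^2*exp(z)/2 - 17*z*exp(z)/2 - 2*exp(z)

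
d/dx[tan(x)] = cos(x)^(-2)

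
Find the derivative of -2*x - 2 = -2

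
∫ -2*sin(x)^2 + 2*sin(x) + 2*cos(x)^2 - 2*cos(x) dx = (sqrt(2)*sin(x + pi/4) - 1)^2 + C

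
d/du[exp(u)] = exp(u)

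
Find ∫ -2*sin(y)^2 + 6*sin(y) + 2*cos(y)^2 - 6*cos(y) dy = (sqrt(2)*sin(y + pi/4) - 3)^2 + C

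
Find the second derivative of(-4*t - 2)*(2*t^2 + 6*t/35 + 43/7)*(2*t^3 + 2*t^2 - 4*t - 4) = -480*t^4 - 3552*t^3/7 - 1632*t^2/5 - 4968*t/35 + 6568/35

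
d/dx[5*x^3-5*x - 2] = 15*x^2 - 5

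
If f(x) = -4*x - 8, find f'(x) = -4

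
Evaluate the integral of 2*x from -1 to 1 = 0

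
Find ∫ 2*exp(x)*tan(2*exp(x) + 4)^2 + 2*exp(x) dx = tan(2*exp(x) + 4) + C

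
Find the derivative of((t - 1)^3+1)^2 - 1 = 6*t^5 - 30*t^4 + 60*t^3 - 54*t^2 + 18*t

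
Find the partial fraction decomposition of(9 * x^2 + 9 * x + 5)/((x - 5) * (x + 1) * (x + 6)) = 5/(x + 6) - 1/(6*(x + 1)) + 25/(6*(x - 5))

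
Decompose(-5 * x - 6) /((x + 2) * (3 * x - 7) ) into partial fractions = -53/(13*(3*x - 7)) - 4/(13*(x + 2))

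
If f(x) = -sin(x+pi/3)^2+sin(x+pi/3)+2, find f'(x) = cos(x + pi/3) - cos(2*x + pi/6)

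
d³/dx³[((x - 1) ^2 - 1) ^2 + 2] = 24*x - 24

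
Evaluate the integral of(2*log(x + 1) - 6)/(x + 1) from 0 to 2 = -9 + (-3 + log(3))^2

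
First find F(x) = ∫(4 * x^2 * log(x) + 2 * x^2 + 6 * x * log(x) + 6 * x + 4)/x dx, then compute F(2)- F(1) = 24*log(2)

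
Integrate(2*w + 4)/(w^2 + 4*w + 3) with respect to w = log((w + 2)^2 - 1) + C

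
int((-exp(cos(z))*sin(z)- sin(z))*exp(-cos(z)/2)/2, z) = 2*sinh(cos(z)/2) + C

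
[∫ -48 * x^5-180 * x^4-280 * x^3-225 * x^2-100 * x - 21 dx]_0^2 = -3626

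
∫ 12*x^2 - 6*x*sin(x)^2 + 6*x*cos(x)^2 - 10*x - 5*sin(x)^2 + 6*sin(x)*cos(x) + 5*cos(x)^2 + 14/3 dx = 4*x^3 - 5*x^2 + 14*x/3 + (3*x + 5/2)*sin(2*x) + C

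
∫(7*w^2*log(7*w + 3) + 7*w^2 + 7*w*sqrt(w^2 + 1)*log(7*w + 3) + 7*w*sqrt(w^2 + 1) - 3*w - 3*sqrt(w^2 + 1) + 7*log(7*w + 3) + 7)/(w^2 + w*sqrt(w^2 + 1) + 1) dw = (7*w + 3)*log(7*w + 3) - 3*log(w + sqrt(w^2 + 1)) + C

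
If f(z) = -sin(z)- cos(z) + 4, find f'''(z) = -sin(z) + cos(z)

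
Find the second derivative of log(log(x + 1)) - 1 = (-log(x + 1) - 1)/(x^2*log(x + 1)^2 + 2*x*log(x + 1)^2 + log(x + 1)^2)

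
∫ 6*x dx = 3*x^2 + C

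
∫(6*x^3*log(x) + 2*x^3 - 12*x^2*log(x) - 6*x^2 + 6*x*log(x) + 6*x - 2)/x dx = 2*(x - 1)^3*log(x) + C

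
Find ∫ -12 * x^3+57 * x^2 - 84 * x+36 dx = -3*x^4 + 19*x^3 - 42*x^2 + 36*x + C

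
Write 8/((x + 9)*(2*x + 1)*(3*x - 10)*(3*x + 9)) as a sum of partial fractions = 72/(16169*(3*x - 10)) - 64/(5865*(2*x + 1)) - 4/(5661*(x + 9)) + 4/(855*(x + 3))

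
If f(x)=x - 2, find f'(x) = 1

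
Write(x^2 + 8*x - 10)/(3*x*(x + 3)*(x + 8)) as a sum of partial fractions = -1/(12*(x + 8)) + 5/(9*(x + 3)) - 5/(36*x)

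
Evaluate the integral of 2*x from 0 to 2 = 4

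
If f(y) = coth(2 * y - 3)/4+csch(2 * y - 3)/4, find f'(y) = -(cosh(2*y - 3) + 1)/(2*sinh(2*y - 3)^2)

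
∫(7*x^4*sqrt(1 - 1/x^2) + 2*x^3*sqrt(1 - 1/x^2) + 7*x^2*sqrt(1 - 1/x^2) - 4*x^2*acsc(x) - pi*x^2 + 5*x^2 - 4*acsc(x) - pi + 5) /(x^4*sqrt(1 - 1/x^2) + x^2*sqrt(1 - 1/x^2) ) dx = 7*x + (4*acsc(x) + pi)^2/8 + log(x^2 + 1) - 5*acsc(x) + C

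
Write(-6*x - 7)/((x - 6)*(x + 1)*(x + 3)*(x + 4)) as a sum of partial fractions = -17/(30*(x + 4)) + 11/(18*(x + 3)) + 1/(42*(x + 1)) - 43/(630*(x - 6))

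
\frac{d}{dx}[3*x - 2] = 3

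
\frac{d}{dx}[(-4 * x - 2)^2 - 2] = 32*x + 16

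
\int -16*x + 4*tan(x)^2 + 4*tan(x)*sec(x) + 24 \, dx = -8*x^2 + 20*x + 4*tan(x) + 4/cos(x) + C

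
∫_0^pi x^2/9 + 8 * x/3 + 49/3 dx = -64 + pi/3 + (pi/3 + 4)^3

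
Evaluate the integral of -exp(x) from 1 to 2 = E - exp(2)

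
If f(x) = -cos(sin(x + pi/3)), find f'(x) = sin(sin(x + pi/3))*cos(x + pi/3)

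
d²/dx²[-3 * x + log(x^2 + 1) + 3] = (2 - 2*x^2)/(x^4 + 2*x^2 + 1)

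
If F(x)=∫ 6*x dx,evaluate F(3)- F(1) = 24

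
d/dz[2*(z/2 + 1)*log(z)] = (z*log(z) + z + 2)/z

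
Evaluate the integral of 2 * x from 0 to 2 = 4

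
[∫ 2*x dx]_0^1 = 1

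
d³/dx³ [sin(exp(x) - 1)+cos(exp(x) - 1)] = sqrt(2)*(-exp(2*x)*cos(exp(x) - 1 + pi/4) - 3*exp(x)*cos(-exp(x) + pi/4 + 1) + sin(-exp(x) + pi/4 + 1))*exp(x)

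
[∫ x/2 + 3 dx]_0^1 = 13/4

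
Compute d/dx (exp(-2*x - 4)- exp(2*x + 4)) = (-2*exp(4*x + 8) - 2)*exp(-2*x - 4)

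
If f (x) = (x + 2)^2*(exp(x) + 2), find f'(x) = x^2*exp(x) + 6*x*exp(x) + 4*x + 8*exp(x) + 8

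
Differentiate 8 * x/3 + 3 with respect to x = 8/3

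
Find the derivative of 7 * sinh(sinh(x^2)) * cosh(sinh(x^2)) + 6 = 14*x*(2*sinh(sinh(x^2))^2 + 1)*cosh(x^2)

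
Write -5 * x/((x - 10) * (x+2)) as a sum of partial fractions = -5/(6*(x + 2)) - 25/(6*(x - 10))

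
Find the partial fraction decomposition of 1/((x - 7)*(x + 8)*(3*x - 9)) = 1/(495*(x + 8)) - 1/(132*(x - 3)) + 1/(180*(x - 7))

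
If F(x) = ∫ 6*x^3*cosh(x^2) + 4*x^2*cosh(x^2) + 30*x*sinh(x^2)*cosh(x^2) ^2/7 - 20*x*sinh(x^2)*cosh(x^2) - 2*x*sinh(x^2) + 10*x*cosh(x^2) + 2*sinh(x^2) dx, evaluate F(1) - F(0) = -5*cosh(1)^2 - 4*cosh(1) + 5*cosh(1)^3/7 + 58/7 + 10*sinh(1)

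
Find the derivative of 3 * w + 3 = 3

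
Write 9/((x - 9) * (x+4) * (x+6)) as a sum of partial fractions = 3/(10*(x + 6)) - 9/(26*(x + 4)) + 3/(65*(x - 9))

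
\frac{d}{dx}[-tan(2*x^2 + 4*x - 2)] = -4*x*tan(2*x^2 + 4*x - 2)^2 - 4*x - 4*tan(2*x^2 + 4*x - 2)^2 - 4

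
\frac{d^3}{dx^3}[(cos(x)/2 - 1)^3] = 3*(-9*sin(x)^2/8 - 2*cos(x) + 11/8)*sin(x)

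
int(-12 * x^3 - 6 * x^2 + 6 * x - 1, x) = -3*x^4 - 2*x^3 + 3*x^2 - x + C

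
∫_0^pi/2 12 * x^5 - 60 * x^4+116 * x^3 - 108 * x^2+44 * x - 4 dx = -2*(-1 + pi/2)^2 - (-1 + pi/2)^4 + 2*(-1 + pi/2)^6 + 1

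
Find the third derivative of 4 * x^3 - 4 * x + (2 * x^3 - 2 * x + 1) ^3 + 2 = 4032*x^6 - 5040*x^4 + 1440*x^3 + 1440*x^2 - 576*x + 12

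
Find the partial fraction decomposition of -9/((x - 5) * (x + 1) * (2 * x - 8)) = -3/(20*(x + 1)) + 9/(10*(x - 4)) - 3/(4*(x - 5))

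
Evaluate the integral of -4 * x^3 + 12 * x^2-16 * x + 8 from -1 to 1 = 24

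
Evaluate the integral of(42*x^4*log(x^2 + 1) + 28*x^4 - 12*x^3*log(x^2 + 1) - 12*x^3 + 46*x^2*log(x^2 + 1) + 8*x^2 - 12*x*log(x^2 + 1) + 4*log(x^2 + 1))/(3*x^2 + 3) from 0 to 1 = 4*log(2)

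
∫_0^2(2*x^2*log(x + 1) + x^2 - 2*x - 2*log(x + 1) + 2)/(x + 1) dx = 2*log(3)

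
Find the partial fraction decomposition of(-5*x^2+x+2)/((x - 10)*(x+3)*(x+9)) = -206/(57*(x + 9)) + 23/(39*(x + 3)) - 488/(247*(x - 10))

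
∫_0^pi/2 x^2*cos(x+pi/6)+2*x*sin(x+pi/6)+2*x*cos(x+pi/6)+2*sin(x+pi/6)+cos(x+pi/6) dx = -1/2 + sqrt(3)*(1 + pi/2)^2/2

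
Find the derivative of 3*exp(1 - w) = -3*exp(1 - w)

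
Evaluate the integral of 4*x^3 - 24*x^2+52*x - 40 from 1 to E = -4 + ((-2 + E)^2 + 1)^2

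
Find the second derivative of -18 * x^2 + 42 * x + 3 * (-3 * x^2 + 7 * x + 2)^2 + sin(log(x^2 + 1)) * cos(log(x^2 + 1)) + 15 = 2*(162*x^6 - 378*x^5 + 417*x^4 - 756*x^3 - 4*x^2*sin(2*log(x^2 + 1)) - x^2*cos(2*log(x^2 + 1)) + 348*x^2 - 378*x + cos(2*log(x^2 + 1)) + 93)/(x^4 + 2*x^2 + 1)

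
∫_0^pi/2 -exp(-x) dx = -1 + exp(-pi/2)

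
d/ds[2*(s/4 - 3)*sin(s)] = s*cos(s)/2 + sin(s)/2 - 6*cos(s)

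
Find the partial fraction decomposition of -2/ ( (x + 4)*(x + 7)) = 2/(3*(x + 7)) - 2/(3*(x + 4))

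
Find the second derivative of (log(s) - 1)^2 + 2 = (4 - 2*log(s))/s^2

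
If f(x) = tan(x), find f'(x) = cos(x)^(-2)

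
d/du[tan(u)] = cos(u)^(-2)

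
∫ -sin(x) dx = cos(x) + C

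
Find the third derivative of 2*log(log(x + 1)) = (4*log(x + 1)^2 + 6*log(x + 1) + 4)/(x^3*log(x + 1)^3 + 3*x^2*log(x + 1)^3 + 3*x*log(x + 1)^3 + log(x + 1)^3)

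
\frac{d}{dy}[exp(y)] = exp(y)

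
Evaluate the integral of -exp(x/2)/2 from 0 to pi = 1 - exp(pi/2)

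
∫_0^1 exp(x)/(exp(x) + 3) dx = -log(4) + log(E + 3)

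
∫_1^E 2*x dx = -1 + exp(2)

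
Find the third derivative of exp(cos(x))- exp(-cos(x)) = (exp(2*cos(x))*cos(x) + 3*exp(2*cos(x)) + cos(x) - 3)*exp(-cos(x))*sin(x)*cos(x)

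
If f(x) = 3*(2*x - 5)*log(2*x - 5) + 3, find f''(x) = 12/(2*x - 5)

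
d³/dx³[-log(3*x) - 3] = -2/x^3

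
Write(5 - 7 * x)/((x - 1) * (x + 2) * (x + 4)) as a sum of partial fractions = 33/(10*(x + 4)) - 19/(6*(x + 2)) - 2/(15*(x - 1))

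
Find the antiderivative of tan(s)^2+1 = tan(s) + C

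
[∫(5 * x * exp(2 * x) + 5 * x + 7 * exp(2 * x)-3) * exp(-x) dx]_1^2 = -7*E - 12*exp(-2) + 7*exp(-1) + 12*exp(2)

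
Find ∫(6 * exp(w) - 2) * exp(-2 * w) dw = (3 - exp(-w))^2 + C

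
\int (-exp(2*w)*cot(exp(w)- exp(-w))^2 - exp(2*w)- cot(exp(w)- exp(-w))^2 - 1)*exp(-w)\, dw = cot(2*sinh(w)) + C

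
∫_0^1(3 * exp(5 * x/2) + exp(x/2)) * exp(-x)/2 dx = (E - exp(-1))*exp(1/2)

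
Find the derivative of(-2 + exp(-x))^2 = (4*exp(x) - 2)*exp(-2*x)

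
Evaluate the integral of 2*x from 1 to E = -1 + exp(2)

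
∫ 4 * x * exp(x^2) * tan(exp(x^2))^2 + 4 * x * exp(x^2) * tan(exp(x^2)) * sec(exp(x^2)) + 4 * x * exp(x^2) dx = 2*tan(exp(x^2)) + 2/cos(exp(x^2)) + C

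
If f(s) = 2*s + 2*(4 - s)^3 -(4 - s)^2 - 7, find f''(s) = 46 - 12*s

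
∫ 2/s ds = 2*log(s) + C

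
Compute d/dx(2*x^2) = 4*x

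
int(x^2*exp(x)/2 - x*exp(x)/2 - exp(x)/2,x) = (x^2 - 3*x + 2)*exp(x)/2 + C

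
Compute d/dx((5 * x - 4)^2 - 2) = 50*x - 40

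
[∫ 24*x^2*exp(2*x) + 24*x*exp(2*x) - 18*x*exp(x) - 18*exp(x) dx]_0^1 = -18*E + 12*exp(2)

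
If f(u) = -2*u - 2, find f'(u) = -2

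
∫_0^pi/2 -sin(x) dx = -1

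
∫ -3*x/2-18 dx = -3*x^2/4 - 18*x + C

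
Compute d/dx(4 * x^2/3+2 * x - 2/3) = 8*x/3 + 2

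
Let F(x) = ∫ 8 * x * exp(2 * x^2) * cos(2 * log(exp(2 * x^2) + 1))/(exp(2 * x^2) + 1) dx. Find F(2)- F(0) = -sin(2*log(2)) + sin(2*log(1 + exp(8)))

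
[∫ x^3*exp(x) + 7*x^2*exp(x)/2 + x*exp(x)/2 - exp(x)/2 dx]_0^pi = (-pi + pi^2 + 2*pi^3)*exp(pi)/2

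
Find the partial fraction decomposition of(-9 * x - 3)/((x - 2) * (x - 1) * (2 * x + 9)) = 150/(143*(2*x + 9)) + 12/(11*(x - 1)) - 21/(13*(x - 2))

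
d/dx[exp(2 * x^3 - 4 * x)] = 6*x^2*exp(2*x^3 - 4*x) - 4*exp(2*x^3 - 4*x)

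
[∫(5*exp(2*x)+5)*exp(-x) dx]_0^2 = -5*exp(-2) + 5*exp(2)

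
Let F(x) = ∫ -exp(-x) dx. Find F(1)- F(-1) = -E + exp(-1)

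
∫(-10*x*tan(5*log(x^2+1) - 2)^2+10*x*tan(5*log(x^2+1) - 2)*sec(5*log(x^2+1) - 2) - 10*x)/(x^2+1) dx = -tan(5*log(x^2 + 1) - 2) + sec(5*log(x^2 + 1) - 2) + C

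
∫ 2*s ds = s^2 + C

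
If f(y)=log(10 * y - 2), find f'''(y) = 250/(125*y^3 - 75*y^2 + 15*y - 1)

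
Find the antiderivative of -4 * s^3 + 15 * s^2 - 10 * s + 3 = -s^4 + 5*s^3 - 5*s^2 + 3*s + C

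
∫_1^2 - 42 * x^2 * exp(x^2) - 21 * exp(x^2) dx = -42*exp(4) + 21*E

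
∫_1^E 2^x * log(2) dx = -2 + 2^E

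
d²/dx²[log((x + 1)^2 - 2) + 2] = (-2*x^2 - 4*x - 6)/(x^4 + 4*x^3 + 2*x^2 - 4*x + 1)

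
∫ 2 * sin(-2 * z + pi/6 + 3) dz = cos(-2*z + pi/6 + 3) + C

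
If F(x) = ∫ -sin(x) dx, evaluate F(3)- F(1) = cos(3) - cos(1)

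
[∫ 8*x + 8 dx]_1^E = -16 + 4*(1 + E)^2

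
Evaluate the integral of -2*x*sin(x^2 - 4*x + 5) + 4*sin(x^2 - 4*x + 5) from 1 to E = cos((-2 + E)^2 + 1) - cos(2)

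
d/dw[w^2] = 2*w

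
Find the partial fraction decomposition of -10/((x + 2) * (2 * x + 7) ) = 20/(3*(2*x + 7)) - 10/(3*(x + 2))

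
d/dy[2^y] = 2^y*log(2)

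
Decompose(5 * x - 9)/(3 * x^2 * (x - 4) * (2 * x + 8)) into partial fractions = 29/(768*(x + 4)) + 11/(768*(x - 4)) - 5/(96*x) + 3/(32*x^2)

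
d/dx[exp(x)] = exp(x)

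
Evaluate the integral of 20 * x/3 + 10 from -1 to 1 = 20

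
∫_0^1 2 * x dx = 1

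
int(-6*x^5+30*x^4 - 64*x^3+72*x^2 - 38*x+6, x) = -x^6 + 6*x^5 - 16*x^4 + 24*x^3 - 19*x^2 + 6*x + C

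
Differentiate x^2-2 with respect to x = 2*x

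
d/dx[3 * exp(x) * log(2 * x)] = (3*x*exp(x)*log(x) + 3*x*exp(x)*log(2) + 3*exp(x))/x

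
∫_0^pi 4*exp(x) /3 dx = -4/3 + 4*exp(pi)/3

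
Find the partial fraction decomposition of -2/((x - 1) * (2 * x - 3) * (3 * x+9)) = -8/(27*(2*x - 3)) - 1/(54*(x + 3)) + 1/(6*(x - 1))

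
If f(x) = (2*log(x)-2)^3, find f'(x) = (24*log(x)^2 - 48*log(x) + 24)/x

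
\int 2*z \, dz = z^2 + C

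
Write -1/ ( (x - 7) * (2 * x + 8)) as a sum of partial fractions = 1/(22*(x + 4)) - 1/(22*(x - 7))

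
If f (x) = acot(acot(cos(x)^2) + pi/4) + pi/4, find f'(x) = -32*sin(x)*cos(x)/(16*cos(x)^4*acot(cos(x)^2)^2 + 8*pi*cos(x)^4*acot(cos(x)^2) + pi^2*cos(x)^4 + 16*cos(x)^4 + 16*acot(cos(x)^2)^2 + 8*pi*acot(cos(x)^2) + pi^2 + 16)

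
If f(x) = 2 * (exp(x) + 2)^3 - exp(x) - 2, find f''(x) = 18*exp(3*x) + 48*exp(2*x) + 23*exp(x)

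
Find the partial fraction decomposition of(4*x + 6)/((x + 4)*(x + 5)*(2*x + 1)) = 16/(63*(2*x + 1)) - 14/(9*(x + 5)) + 10/(7*(x + 4))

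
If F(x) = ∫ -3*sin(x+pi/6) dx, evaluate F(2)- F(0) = -3*sqrt(3)/2 + 3*cos(pi/6 + 2)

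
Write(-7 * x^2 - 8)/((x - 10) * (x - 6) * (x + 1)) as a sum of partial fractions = -15/(77*(x + 1)) + 65/(7*(x - 6)) - 177/(11*(x - 10))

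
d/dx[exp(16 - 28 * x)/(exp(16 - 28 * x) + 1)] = -28*exp(28*x - 16)/(exp(-32)*exp(56*x) + 2*exp(-16)*exp(28*x) + 1)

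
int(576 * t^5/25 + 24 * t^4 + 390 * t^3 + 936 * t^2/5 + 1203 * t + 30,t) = 96*t^6/25 + 24*t^5/5 + 195*t^4/2 + 312*t^3/5 + 1203*t^2/2 + 30*t + C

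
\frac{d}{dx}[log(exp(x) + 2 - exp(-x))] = (exp(2*x) + 1)/(exp(2*x) + 2*exp(x) - 1)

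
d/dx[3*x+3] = 3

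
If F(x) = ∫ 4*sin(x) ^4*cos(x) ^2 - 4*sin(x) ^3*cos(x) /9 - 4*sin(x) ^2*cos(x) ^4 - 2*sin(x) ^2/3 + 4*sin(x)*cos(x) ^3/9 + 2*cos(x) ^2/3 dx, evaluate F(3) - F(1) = -(1 - cos(2))^2*sin(2)/6 + sin(12)/6 - cos(12)/36 + cos(4)/36 + (1 - cos(6))^2*sin(6)/6 - sin(4)/6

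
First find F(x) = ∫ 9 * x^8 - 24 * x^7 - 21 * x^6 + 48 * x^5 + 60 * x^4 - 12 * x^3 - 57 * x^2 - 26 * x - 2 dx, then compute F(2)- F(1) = 22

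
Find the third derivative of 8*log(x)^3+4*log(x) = (48*log(x)^2 - 144*log(x) + 56)/x^3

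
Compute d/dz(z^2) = 2*z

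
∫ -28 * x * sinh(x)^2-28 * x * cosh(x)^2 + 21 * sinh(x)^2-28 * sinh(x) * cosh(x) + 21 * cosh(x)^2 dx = -7*(4*x - 3)*sinh(2*x)/2 + C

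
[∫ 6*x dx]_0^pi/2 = 3*pi^2/4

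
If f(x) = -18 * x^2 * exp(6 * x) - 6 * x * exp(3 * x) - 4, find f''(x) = -648*x^2*exp(6*x) - 432*x*exp(6*x) - 54*x*exp(3*x) - 36*exp(6*x) - 36*exp(3*x)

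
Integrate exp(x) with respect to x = exp(x) + C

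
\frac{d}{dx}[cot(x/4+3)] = -1/(4*sin(x/4 + 3)^2)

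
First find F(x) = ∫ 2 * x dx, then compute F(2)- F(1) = 3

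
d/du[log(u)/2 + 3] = 1/(2*u)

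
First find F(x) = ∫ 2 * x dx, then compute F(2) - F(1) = 3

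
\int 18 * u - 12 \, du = 9*u^2 - 12*u + C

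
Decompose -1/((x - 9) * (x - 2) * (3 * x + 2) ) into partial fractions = -9/(232*(3*x + 2)) + 1/(56*(x - 2)) - 1/(203*(x - 9))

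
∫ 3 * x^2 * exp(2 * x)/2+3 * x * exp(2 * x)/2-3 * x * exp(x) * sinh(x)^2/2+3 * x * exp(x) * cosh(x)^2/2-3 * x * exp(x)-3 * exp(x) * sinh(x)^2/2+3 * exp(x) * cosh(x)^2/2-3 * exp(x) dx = 3*x*(x*exp(x) - 2)*exp(x)/4 + C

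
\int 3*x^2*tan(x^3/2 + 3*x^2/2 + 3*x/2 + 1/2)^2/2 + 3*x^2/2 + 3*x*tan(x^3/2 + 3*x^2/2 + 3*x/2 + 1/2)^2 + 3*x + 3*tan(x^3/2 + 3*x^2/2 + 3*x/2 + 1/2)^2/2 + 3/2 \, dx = tan((x + 1)^3/2) + C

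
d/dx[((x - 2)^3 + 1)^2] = 6*x^5 - 60*x^4 + 240*x^3 - 474*x^2 + 456*x - 168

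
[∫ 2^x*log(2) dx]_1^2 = 2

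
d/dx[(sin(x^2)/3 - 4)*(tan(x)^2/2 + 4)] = 7*x*cos(x^2)/3 + x*cos(x^2)/(3*cos(x)^2) + sin(x)*sin(x^2)/(3*cos(x)^3) - 4*sin(x)/cos(x)^3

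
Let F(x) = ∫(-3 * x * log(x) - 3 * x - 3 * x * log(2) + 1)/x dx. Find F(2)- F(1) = -8*log(2)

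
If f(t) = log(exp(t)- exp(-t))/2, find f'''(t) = (4*exp(4*t) + 4*exp(2*t))/(exp(6*t) - 3*exp(4*t) + 3*exp(2*t) - 1)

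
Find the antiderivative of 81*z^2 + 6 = 27*z^3 + 6*z + C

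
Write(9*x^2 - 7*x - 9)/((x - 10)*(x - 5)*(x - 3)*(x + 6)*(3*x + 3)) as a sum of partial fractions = 119/(7920*(x + 6)) - 7/(3960*(x + 1)) + 17/(504*(x - 3)) - 181/(1980*(x - 5)) + 821/(18480*(x - 10))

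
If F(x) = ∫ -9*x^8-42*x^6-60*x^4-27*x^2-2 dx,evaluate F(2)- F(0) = -1740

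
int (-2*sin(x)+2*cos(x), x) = 2*sqrt(2)*sin(x + pi/4) + C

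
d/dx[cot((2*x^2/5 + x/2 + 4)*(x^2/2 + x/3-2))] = -(48*x^3 + 69*x^2 + 164*x + 20)/(60*sin(x^4/5 + 23*x^3/60 + 41*x^2/30 + x/3 - 8)^2)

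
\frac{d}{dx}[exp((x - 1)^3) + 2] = 3*x^2*exp(x^3 - 3*x^2 + 3*x - 1) - 6*x*exp(x^3 - 3*x^2 + 3*x - 1) + 3*exp(x^3 - 3*x^2 + 3*x - 1)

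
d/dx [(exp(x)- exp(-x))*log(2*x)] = (x*exp(2*x)*log(x) + x*exp(2*x)*log(2) + x*log(x) + x*log(2) + exp(2*x) - 1)*exp(-x)/x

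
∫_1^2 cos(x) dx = -sin(1) + sin(2)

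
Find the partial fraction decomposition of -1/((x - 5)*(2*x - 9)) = 2/(2*x - 9) - 1/(x - 5)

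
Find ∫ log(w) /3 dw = w*(log(w) - 1)/3 + C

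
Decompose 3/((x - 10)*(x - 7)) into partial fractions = -1/(x - 7) + 1/(x - 10)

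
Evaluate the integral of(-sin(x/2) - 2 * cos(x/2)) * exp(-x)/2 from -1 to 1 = (-E + exp(-1))*cos(1/2)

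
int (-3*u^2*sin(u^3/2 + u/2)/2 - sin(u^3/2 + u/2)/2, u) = cos(u*(u^2 + 1)/2) + C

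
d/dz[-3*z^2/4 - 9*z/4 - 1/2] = -3*z/2 - 9/4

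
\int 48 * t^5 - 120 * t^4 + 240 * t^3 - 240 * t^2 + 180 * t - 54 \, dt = 8*t^6 - 24*t^5 + 60*t^4 - 80*t^3 + 90*t^2 - 54*t + C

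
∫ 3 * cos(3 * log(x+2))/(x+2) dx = sin(3*log(x + 2)) + C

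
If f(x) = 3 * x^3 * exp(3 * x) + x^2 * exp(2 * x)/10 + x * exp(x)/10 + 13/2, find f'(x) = 9*x^3*exp(3*x) + 9*x^2*exp(3*x) + x^2*exp(2*x)/5 + x*exp(2*x)/5 + x*exp(x)/10 + exp(x)/10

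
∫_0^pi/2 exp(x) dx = -1 + exp(pi/2)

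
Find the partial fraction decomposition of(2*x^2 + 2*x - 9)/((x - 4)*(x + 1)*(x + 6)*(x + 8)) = -103/(168*(x + 8)) + 51/(100*(x + 6)) + 9/(175*(x + 1)) + 31/(600*(x - 4))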